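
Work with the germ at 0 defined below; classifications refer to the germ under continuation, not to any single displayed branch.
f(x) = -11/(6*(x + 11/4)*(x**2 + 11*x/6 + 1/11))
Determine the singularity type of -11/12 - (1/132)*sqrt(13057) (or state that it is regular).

The point is a pole of order 1.

The denominator factor x**2 + 11*x/6 + 1/11 vanishes at -11/12 - (1/132)*sqrt(13057) and appears to the power 1; the numerator there equals -11/6, nonzero, and no other factor vanishes.
Hence a pole whose order is the multiplicity, 1.


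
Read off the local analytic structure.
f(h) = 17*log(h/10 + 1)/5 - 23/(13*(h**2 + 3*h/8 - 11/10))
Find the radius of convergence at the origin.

The radius of convergence is -3/16 + (1/80)*sqrt(7265).

Denominator factor (h**2 + 3*h/8 - 11/10): discriminant 1453/320, real irrational roots -3/16 + (1/80)*sqrt(7265) and -3/16 - (1/80)*sqrt(7265); poles of order 1, moduli -3/16 + (1/80)*sqrt(7265) and 3/16 + (1/80)*sqrt(7265).
Branch term (17/5)*log(1 - h/(-10)): its argument vanishes at h = -10, a logarithmic branch point, modulus 10.
The radius of convergence is the smallest modulus among the singular points: -3/16 + (1/80)*sqrt(7265).


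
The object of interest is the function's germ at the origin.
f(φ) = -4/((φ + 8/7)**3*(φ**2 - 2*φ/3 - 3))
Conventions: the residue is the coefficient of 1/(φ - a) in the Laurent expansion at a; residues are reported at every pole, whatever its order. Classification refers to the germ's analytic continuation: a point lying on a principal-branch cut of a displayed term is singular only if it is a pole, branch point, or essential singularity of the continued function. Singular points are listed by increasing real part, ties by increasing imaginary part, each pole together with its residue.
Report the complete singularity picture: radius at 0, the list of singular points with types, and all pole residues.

Radius of convergence at 0: 8/7.
At 1/3 - (2/3)*sqrt(7): a pole of order 1; residue -61297530/2571353 - (23135889/2571353)*sqrt(7).
At -8/7: a pole of order 3; residue 122595060/2571353.
At 1/3 + (2/3)*sqrt(7): a pole of order 1; residue -61297530/2571353 + (23135889/2571353)*sqrt(7).

Denominator factor (φ**2 - 2*φ/3 - 3): discriminant 112/9, real irrational roots 1/3 + (2/3)*sqrt(7) and 1/3 - (2/3)*sqrt(7); poles of order 1, moduli 1/3 + (2/3)*sqrt(7) and -1/3 + (2/3)*sqrt(7).
Denominator factor (φ + 8/7)^3: pole of order 3 at -8/7, modulus 8/7.
The radius of convergence is the smallest modulus among the singular points: 8/7.
The factor φ**2 - 2*φ/3 - 3 splits as (φ - a)(φ - a') with a = 1/3 - (2/3)*sqrt(7), a' = 1/3 + (2/3)*sqrt(7). At the order-1 pole a set g(φ) = (φ - a)*f(φ) = [-4/(φ + 8/7)**3] / (φ - a').
Simple pole: residue = g(a) at a = 1/3 - (2/3)*sqrt(7), which is -61297530/2571353 - (23135889/2571353)*sqrt(7).
At the order-3 pole -8/7 set g(φ) = (φ - (-8/7))^3*f(φ) = -4/(φ**2 - 2*φ/3 - 3).
Order-3 pole: residue = g''(a)/2; g''(-8/7) = 245190120/2571353, so the residue is 122595060/2571353.
The factor φ**2 - 2*φ/3 - 3 splits as (φ - a)(φ - a') with a = 1/3 + (2/3)*sqrt(7), a' = 1/3 - (2/3)*sqrt(7). At the order-1 pole a set g(φ) = (φ - a)*f(φ) = [-4/(φ + 8/7)**3] / (φ - a').
Simple pole: residue = g(a) at a = 1/3 + (2/3)*sqrt(7), which is -61297530/2571353 + (23135889/2571353)*sqrt(7).
List the singular points by increasing real part (a conjugate pair: the negative imaginary part first).


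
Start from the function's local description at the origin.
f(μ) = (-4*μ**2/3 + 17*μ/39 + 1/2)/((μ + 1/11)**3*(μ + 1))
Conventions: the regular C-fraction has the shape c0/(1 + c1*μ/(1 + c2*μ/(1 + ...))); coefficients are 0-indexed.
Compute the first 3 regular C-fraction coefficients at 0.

Taylor coefficients (expand at 0): a_0 = 1331/2, a_1 = -859826/39, a_2 = 6295630/13.
c0 = a_0 = 1331/2. Peel one level at a time: if S = 1 + c*μ/S' with S'(0) = 1, then c is the μ-coefficient of S and S' = c*μ/(S - 1).
S_1 = c0/f = 1 + (1292/39)*μ + (562444/1521)*μ^2 + ...; c1 = 1292/39.
S_2 = c1*μ/(S_1 - 1) = 1 + (-140611/12597)*μ + ...; c2 = -140611/12597.

The regular C-fraction coefficients are [1331/2, 1292/39, -140611/12597].


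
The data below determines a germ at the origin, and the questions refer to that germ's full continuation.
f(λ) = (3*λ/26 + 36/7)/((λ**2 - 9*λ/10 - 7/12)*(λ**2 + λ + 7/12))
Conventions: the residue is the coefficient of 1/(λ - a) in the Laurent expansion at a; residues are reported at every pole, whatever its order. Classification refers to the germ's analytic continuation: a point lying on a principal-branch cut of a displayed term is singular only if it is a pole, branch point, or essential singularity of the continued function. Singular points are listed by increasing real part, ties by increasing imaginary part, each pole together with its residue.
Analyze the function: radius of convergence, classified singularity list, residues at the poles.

Denominator factor (λ**2 - 9*λ/10 - 7/12): discriminant 943/300, real irrational roots 9/20 + (1/60)*sqrt(2829) and 9/20 - (1/60)*sqrt(2829); poles of order 1, moduli 9/20 + (1/60)*sqrt(2829) and -9/20 + (1/60)*sqrt(2829).
Denominator factor (λ**2 + λ + 7/12): discriminant -4/3, complex-conjugate roots (-1/2) + ((1/3)*sqrt(3))*i and (-1/2) - ((1/3)*sqrt(3))*i; poles of order 1, moduli (1/6)*sqrt(21) and (1/6)*sqrt(21).
The radius of convergence is the smallest modulus among the singular points: -9/20 + (1/60)*sqrt(2829).
The factor λ**2 + λ + 7/12 splits as (λ - a)(λ - a') with a = (-1/2) - ((1/3)*sqrt(3))*i, a' = (-1/2) + ((1/3)*sqrt(3))*i. At the order-1 pole a set g(λ) = (λ - a)*f(λ) = [(3*λ/26 + 36/7)/(λ**2 - 9*λ/10 - 7/12)] / (λ - a').
Simple pole: residue = g(a) at a = (-1/2) - ((1/3)*sqrt(3))*i, which is (1578510/409591) - ((384885/819182)*sqrt(3))*i.
The factor λ**2 + λ + 7/12 splits as (λ - a)(λ - a') with a = (-1/2) + ((1/3)*sqrt(3))*i, a' = (-1/2) - ((1/3)*sqrt(3))*i. At the order-1 pole a set g(λ) = (λ - a)*f(λ) = [(3*λ/26 + 36/7)/(λ**2 - 9*λ/10 - 7/12)] / (λ - a').
Simple pole: residue = g(a) at a = (-1/2) + ((1/3)*sqrt(3))*i, which is (1578510/409591) + ((384885/819182)*sqrt(3))*i.
The factor λ**2 - 9*λ/10 - 7/12 splits as (λ - a)(λ - a') with a = 9/20 - (1/60)*sqrt(2829), a' = 9/20 + (1/60)*sqrt(2829). At the order-1 pole a set g(λ) = (λ - a)*f(λ) = [(3*λ/26 + 36/7)/(λ**2 + λ + 7/12)] / (λ - a').
Simple pole: residue = g(a) at a = 9/20 - (1/60)*sqrt(2829), which is -1578510/409591 - (33840540/386244313)*sqrt(2829).
The factor λ**2 - 9*λ/10 - 7/12 splits as (λ - a)(λ - a') with a = 9/20 + (1/60)*sqrt(2829), a' = 9/20 - (1/60)*sqrt(2829). At the order-1 pole a set g(λ) = (λ - a)*f(λ) = [(3*λ/26 + 36/7)/(λ**2 + λ + 7/12)] / (λ - a').
Simple pole: residue = g(a) at a = 9/20 + (1/60)*sqrt(2829), which is -1578510/409591 + (33840540/386244313)*sqrt(2829).
List the singular points by increasing real part (a conjugate pair: the negative imaginary part first).

Radius of convergence at 0: -9/20 + (1/60)*sqrt(2829).
At (-1/2) - ((1/3)*sqrt(3))*i: a pole of order 1; residue (1578510/409591) - ((384885/819182)*sqrt(3))*i.
At (-1/2) + ((1/3)*sqrt(3))*i: a pole of order 1; residue (1578510/409591) + ((384885/819182)*sqrt(3))*i.
At 9/20 - (1/60)*sqrt(2829): a pole of order 1; residue -1578510/409591 - (33840540/386244313)*sqrt(2829).
At 9/20 + (1/60)*sqrt(2829): a pole of order 1; residue -1578510/409591 + (33840540/386244313)*sqrt(2829).


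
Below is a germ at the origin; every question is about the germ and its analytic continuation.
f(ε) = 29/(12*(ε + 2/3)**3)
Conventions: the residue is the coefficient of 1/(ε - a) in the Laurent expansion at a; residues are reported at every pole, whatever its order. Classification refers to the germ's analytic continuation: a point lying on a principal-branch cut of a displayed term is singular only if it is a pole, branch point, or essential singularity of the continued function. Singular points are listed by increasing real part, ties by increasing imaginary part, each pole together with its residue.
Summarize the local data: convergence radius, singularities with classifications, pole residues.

Radius of convergence at 0: 2/3.
At -2/3: a pole of order 3; residue 0.

Denominator factor (ε + 2/3)^3: pole of order 3 at -2/3, modulus 2/3.
The radius of convergence is the smallest modulus among the singular points: 2/3.
At the order-3 pole -2/3 set g(ε) = (ε - (-2/3))^3*f(ε) = 29/12.
Order-3 pole: residue = g''(a)/2; g''(-2/3) = 0, so the residue is 0.


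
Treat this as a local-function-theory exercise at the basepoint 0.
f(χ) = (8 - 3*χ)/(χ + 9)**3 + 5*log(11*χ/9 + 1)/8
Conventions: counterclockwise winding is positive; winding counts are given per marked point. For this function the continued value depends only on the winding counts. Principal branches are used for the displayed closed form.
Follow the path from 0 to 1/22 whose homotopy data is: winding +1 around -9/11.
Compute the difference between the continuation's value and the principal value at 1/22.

Continued minus principal equals (5/4)*pi*i.

The rational part is single-valued and drops out of the difference; each branch term changes only by its own monodromy.
(5/8)*log(1 - χ/(-9/11)): each positive loop around -9/11 adds 2*pi*i to the log, so winding +1 contributes (5/8)*(1)*2*pi*i = (5/4)*pi*i.
Summing the contributions at χ = 1/22 gives (5/4)*pi*i.


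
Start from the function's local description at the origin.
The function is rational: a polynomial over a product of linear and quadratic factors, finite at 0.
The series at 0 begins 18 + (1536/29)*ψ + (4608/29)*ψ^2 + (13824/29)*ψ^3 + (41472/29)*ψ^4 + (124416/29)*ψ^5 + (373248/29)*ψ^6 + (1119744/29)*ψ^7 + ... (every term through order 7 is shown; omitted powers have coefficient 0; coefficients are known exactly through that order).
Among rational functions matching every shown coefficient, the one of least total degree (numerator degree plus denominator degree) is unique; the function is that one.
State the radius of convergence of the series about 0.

No rational of total degree below 2 reproduces all 8 coefficients; solving the [1/1] Pade equations on them gives f(ψ) = (10*ψ/29 - 6)/(ψ - 1/3), whose expansion matches every shown term.
Denominator factor (ψ - 1/3): pole of order 1 at 1/3, modulus 1/3.
The radius of convergence is the smallest modulus among the singular points: 1/3.

The radius of convergence is 1/3.


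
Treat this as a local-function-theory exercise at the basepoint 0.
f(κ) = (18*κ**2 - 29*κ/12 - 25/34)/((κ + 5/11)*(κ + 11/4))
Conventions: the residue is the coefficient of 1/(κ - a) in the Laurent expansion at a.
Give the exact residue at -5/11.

At the order-1 pole -5/11 set g(κ) = (κ - (-5/11))*f(κ) = (18*κ**2 - 29*κ/12 - 25/34)/(κ + 11/4).
Simple pole: residue = g(a) at a = -5/11, which is 100765/56661.

The residue is 100765/56661.


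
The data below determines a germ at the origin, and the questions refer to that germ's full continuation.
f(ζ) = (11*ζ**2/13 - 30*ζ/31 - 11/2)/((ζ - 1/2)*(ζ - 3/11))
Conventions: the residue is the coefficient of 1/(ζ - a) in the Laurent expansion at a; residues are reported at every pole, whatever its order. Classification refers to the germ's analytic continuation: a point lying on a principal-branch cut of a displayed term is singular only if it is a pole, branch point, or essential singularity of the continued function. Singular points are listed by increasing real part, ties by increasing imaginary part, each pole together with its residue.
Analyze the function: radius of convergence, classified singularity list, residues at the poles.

Denominator factor (ζ - 3/11): pole of order 1 at 3/11, modulus 3/11.
Denominator factor (ζ - 1/2): pole of order 1 at 1/2, modulus 1/2.
The radius of convergence is the smallest modulus among the singular points: 3/11.
At the order-1 pole 3/11 set g(ζ) = (ζ - (3/11))*f(ζ) = (11*ζ**2/13 - 30*ζ/31 - 11/2)/(ζ - 1/2).
Simple pole: residue = g(a) at a = 3/11, which is 10109/403.
At the order-1 pole 1/2 set g(ζ) = (ζ - (1/2))*f(ζ) = (11*ζ**2/13 - 30*ζ/31 - 11/2)/(ζ - 3/11).
Simple pole: residue = g(a) at a = 1/2, which is -20471/806.
List the singular points by increasing real part (a conjugate pair: the negative imaginary part first).

Radius of convergence at 0: 3/11.
At 3/11: a pole of order 1; residue 10109/403.
At 1/2: a pole of order 1; residue -20471/806.


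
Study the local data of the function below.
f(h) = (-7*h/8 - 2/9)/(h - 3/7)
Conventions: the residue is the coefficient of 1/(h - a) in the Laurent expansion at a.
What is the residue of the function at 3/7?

The residue is -43/72.

At the order-1 pole 3/7 set g(h) = (h - (3/7))*f(h) = -7*h/8 - 2/9.
Simple pole: residue = g(a) at a = 3/7, which is -43/72.


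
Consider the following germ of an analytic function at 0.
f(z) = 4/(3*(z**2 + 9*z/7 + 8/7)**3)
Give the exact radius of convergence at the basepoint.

The radius of convergence is (2/7)*sqrt(14).

Denominator factor (z**2 + 9*z/7 + 8/7)^3: discriminant -143/49, complex-conjugate roots (-9/14) + ((1/14)*sqrt(143))*i and (-9/14) - ((1/14)*sqrt(143))*i; poles of order 3, moduli (2/7)*sqrt(14) and (2/7)*sqrt(14).
The radius of convergence is the smallest modulus among the singular points: (2/7)*sqrt(14).


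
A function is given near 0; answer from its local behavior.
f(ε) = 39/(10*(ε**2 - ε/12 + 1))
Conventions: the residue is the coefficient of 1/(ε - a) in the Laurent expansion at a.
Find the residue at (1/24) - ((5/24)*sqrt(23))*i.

The factor ε**2 - ε/12 + 1 splits as (ε - a)(ε - a') with a = (1/24) - ((5/24)*sqrt(23))*i, a' = (1/24) + ((5/24)*sqrt(23))*i. At the order-1 pole a set g(ε) = (ε - a)*f(ε) = [39/10] / (ε - a').
Simple pole: residue = g(a) at a = (1/24) - ((5/24)*sqrt(23))*i, which is ((234/575)*sqrt(23))*i.

The residue is ((234/575)*sqrt(23))*i.


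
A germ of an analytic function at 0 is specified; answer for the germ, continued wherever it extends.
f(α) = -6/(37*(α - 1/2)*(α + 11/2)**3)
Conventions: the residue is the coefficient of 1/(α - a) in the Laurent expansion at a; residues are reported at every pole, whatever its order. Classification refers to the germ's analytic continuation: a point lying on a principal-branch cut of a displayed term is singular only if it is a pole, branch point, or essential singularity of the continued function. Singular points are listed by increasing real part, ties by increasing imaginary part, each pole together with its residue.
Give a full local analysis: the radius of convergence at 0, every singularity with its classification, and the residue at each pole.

Denominator factor (α + 11/2)^3: pole of order 3 at -11/2, modulus 11/2.
Denominator factor (α - 1/2): pole of order 1 at 1/2, modulus 1/2.
The radius of convergence is the smallest modulus among the singular points: 1/2.
At the order-3 pole -11/2 set g(α) = (α - (-11/2))^3*f(α) = -6/(37*(α - 1/2)).
Order-3 pole: residue = g''(a)/2; g''(-11/2) = 1/666, so the residue is 1/1332.
At the order-1 pole 1/2 set g(α) = (α - (1/2))*f(α) = -6/(37*(α + 11/2)**3).
Simple pole: residue = g(a) at a = 1/2, which is -1/1332.
List the singular points by increasing real part (a conjugate pair: the negative imaginary part first).

Radius of convergence at 0: 1/2.
At -11/2: a pole of order 3; residue 1/1332.
At 1/2: a pole of order 1; residue -1/1332.


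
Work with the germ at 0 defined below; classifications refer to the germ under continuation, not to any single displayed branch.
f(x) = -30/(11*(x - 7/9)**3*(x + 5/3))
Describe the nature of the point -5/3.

The denominator factor x + 5/3 vanishes at -5/3 and appears to the power 1; the numerator there equals -30/11, nonzero, and no other factor vanishes.
Hence a pole whose order is the multiplicity, 1.

The point is a pole of order 1.


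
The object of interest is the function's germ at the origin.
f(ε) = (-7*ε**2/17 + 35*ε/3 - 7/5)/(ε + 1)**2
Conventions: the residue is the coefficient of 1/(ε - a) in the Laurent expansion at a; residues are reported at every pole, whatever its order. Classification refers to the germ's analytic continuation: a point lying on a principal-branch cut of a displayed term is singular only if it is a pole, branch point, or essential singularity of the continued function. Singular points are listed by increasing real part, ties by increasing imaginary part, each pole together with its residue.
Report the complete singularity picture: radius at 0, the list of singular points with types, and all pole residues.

Denominator factor (ε + 1)^2: pole of order 2 at -1, modulus 1.
The radius of convergence is the smallest modulus among the singular points: 1.
At the order-2 pole -1 set g(ε) = (ε - (-1))^2*f(ε) = -7*ε**2/17 + 35*ε/3 - 7/5.
Order-2 pole: residue = g'(a); g'(-1) = 637/51, so the residue is 637/51.

Radius of convergence at 0: 1.
At -1: a pole of order 2; residue 637/51.


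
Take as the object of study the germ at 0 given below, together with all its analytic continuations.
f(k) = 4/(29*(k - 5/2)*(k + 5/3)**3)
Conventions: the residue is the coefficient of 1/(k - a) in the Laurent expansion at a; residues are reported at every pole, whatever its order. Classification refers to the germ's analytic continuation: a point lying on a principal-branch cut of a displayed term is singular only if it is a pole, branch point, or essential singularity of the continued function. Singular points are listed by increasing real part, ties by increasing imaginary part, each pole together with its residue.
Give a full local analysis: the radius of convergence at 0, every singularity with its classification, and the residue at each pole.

Denominator factor (k - 5/2): pole of order 1 at 5/2, modulus 5/2.
Denominator factor (k + 5/3)^3: pole of order 3 at -5/3, modulus 5/3.
The radius of convergence is the smallest modulus among the singular points: 5/3.
At the order-3 pole -5/3 set g(k) = (k - (-5/3))^3*f(k) = 4/(29*(k - 5/2)).
Order-3 pole: residue = g''(a)/2; g''(-5/3) = -1728/453125, so the residue is -864/453125.
At the order-1 pole 5/2 set g(k) = (k - (5/2))*f(k) = 4/(29*(k + 5/3)**3).
Simple pole: residue = g(a) at a = 5/2, which is 864/453125.
List the singular points by increasing real part (a conjugate pair: the negative imaginary part first).

Radius of convergence at 0: 5/3.
At -5/3: a pole of order 3; residue -864/453125.
At 5/2: a pole of order 1; residue 864/453125.


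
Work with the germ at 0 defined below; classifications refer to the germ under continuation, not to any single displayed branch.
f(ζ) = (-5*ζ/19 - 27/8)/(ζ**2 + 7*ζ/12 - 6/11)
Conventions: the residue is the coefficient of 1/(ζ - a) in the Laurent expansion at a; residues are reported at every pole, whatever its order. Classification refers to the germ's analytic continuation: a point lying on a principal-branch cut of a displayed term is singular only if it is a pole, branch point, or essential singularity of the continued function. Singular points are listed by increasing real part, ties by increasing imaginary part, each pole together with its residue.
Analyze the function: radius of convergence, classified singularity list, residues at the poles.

Denominator factor (ζ**2 + 7*ζ/12 - 6/11): discriminant 3995/1584, real irrational roots -7/24 + (1/264)*sqrt(43945) and -7/24 - (1/264)*sqrt(43945); poles of order 1, moduli -7/24 + (1/264)*sqrt(43945) and 7/24 + (1/264)*sqrt(43945).
The radius of convergence is the smallest modulus among the singular points: -7/24 + (1/264)*sqrt(43945).
The factor ζ**2 + 7*ζ/12 - 6/11 splits as (ζ - a)(ζ - a') with a = -7/24 - (1/264)*sqrt(43945), a' = -7/24 + (1/264)*sqrt(43945). At the order-1 pole a set g(ζ) = (ζ - a)*f(ζ) = [-5*ζ/19 - 27/8] / (ζ - a').
Simple pole: residue = g(a) at a = -7/24 - (1/264)*sqrt(43945), which is -5/38 + (16/1615)*sqrt(43945).
The factor ζ**2 + 7*ζ/12 - 6/11 splits as (ζ - a)(ζ - a') with a = -7/24 + (1/264)*sqrt(43945), a' = -7/24 - (1/264)*sqrt(43945). At the order-1 pole a set g(ζ) = (ζ - a)*f(ζ) = [-5*ζ/19 - 27/8] / (ζ - a').
Simple pole: residue = g(a) at a = -7/24 + (1/264)*sqrt(43945), which is -5/38 - (16/1615)*sqrt(43945).
List the singular points by increasing real part (a conjugate pair: the negative imaginary part first).

Radius of convergence at 0: -7/24 + (1/264)*sqrt(43945).
At -7/24 - (1/264)*sqrt(43945): a pole of order 1; residue -5/38 + (16/1615)*sqrt(43945).
At -7/24 + (1/264)*sqrt(43945): a pole of order 1; residue -5/38 - (16/1615)*sqrt(43945).


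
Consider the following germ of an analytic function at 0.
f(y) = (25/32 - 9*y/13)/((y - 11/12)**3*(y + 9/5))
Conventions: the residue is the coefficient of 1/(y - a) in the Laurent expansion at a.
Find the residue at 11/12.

The residue is 5692950/56299711.

At the order-3 pole 11/12 set g(y) = (y - (11/12))^3*f(y) = (25/32 - 9*y/13)/(y + 9/5).
Order-3 pole: residue = g''(a)/2; g''(11/12) = 11385900/56299711, so the residue is 5692950/56299711.


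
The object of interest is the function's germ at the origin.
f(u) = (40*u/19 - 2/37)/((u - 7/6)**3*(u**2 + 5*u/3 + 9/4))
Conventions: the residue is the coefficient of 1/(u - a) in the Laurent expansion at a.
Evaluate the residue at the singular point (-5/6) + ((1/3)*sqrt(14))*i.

The residue is (2779623/43937500) - ((6110019/307562500)*sqrt(14))*i.

The factor u**2 + 5*u/3 + 9/4 splits as (u - a)(u - a') with a = (-5/6) + ((1/3)*sqrt(14))*i, a' = (-5/6) - ((1/3)*sqrt(14))*i. At the order-1 pole a set g(u) = (u - a)*f(u) = [(40*u/19 - 2/37)/(u - 7/6)**3] / (u - a').
Simple pole: residue = g(a) at a = (-5/6) + ((1/3)*sqrt(14))*i, which is (2779623/43937500) - ((6110019/307562500)*sqrt(14))*i.


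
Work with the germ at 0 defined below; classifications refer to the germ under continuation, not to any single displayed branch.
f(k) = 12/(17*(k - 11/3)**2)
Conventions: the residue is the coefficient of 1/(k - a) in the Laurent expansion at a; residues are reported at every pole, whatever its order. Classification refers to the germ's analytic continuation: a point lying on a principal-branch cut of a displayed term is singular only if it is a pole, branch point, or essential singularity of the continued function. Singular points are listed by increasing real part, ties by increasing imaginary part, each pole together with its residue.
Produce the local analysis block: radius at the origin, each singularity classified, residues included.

Denominator factor (k - 11/3)^2: pole of order 2 at 11/3, modulus 11/3.
The radius of convergence is the smallest modulus among the singular points: 11/3.
At the order-2 pole 11/3 set g(k) = (k - (11/3))^2*f(k) = 12/17.
Order-2 pole: residue = g'(a); g'(11/3) = 0, so the residue is 0.

Radius of convergence at 0: 11/3.
At 11/3: a pole of order 2; residue 0.


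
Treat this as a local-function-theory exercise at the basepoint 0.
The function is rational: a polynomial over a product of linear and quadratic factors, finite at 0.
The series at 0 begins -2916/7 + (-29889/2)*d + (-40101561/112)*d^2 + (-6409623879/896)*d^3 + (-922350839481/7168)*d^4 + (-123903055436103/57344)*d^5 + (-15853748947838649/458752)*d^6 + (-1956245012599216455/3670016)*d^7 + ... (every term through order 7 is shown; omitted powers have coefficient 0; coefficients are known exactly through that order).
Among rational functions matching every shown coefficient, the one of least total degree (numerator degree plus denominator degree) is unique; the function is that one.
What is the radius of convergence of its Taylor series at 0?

The radius of convergence is 1/12.

No rational of total degree below 4 reproduces all 8 coefficients; solving the [0/4] Pade equations on them gives f(d) = 27/(14*(d - 1/12)**3*(d + 8)), whose expansion matches every shown term.
Denominator factor (d + 8): pole of order 1 at -8, modulus 8.
Denominator factor (d - 1/12)^3: pole of order 3 at 1/12, modulus 1/12.
The radius of convergence is the smallest modulus among the singular points: 1/12.


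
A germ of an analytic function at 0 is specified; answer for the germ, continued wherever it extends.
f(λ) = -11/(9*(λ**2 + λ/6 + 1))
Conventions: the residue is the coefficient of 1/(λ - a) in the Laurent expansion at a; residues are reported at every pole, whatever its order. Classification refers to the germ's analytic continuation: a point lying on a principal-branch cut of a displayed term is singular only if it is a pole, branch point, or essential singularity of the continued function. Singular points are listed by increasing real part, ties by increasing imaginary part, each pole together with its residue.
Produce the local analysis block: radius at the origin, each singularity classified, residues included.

Denominator factor (λ**2 + λ/6 + 1): discriminant -143/36, complex-conjugate roots (-1/12) + ((1/12)*sqrt(143))*i and (-1/12) - ((1/12)*sqrt(143))*i; poles of order 1, moduli 1 and 1.
The radius of convergence is the smallest modulus among the singular points: 1.
The factor λ**2 + λ/6 + 1 splits as (λ - a)(λ - a') with a = (-1/12) - ((1/12)*sqrt(143))*i, a' = (-1/12) + ((1/12)*sqrt(143))*i. At the order-1 pole a set g(λ) = (λ - a)*f(λ) = [-11/9] / (λ - a').
Simple pole: residue = g(a) at a = (-1/12) - ((1/12)*sqrt(143))*i, which is -((2/39)*sqrt(143))*i.
The factor λ**2 + λ/6 + 1 splits as (λ - a)(λ - a') with a = (-1/12) + ((1/12)*sqrt(143))*i, a' = (-1/12) - ((1/12)*sqrt(143))*i. At the order-1 pole a set g(λ) = (λ - a)*f(λ) = [-11/9] / (λ - a').
Simple pole: residue = g(a) at a = (-1/12) + ((1/12)*sqrt(143))*i, which is ((2/39)*sqrt(143))*i.
List the singular points by increasing real part (a conjugate pair: the negative imaginary part first).

Radius of convergence at 0: 1.
At (-1/12) - ((1/12)*sqrt(143))*i: a pole of order 1; residue -((2/39)*sqrt(143))*i.
At (-1/12) + ((1/12)*sqrt(143))*i: a pole of order 1; residue ((2/39)*sqrt(143))*i.


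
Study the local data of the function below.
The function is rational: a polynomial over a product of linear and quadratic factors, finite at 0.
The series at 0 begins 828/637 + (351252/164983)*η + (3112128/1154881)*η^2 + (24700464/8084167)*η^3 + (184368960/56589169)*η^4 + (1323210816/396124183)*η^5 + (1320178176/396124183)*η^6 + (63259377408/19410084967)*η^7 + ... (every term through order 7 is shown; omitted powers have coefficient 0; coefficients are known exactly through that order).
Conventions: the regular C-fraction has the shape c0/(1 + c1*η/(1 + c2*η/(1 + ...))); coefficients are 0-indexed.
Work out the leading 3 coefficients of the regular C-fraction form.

The regular C-fraction coefficients are [828/637, -9757/5957, 21631801/58122449].

Taylor coefficients (read off): a_0 = 828/637, a_1 = 351252/164983, a_2 = 3112128/1154881.
c0 = a_0 = 828/637. Peel one level at a time: if S = 1 + c*η/S' with S'(0) = 1, then c is the η-coefficient of S and S' = c*η/(S - 1).
S_1 = c0/f = 1 + (-9757/5957)*η + (21631801/35485849)*η^2 + ...; c1 = -9757/5957.
S_2 = c1*η/(S_1 - 1) = 1 + (21631801/58122449)*η + ...; c2 = 21631801/58122449.


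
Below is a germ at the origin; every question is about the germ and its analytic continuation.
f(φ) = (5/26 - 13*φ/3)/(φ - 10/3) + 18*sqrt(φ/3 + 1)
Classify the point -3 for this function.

The point is an algebraic (square-root) branch point.

The term (18)*sqrt(1 - φ/(-3)) has argument 1 - -3/(-3) = 0 at -3: a square-root (algebraic, two-sheeted) branch point; the remaining terms are analytic or single-valued there.


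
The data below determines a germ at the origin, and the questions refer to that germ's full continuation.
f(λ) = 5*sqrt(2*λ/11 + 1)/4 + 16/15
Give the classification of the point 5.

There is no denominator, hence no pole anywhere.
Branch term sqrt(1 - λ/(-11/2)): argument at 5 is 21/11, nonzero, so 5 is not its branch point (a point on a principal cut is still regular for the continued germ).
So the germ continues analytically to 5.

The point is a regular point.


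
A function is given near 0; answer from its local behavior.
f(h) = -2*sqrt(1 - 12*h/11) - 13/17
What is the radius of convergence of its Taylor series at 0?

The radius of convergence is 11/12.

Branch term (-2)*sqrt(1 - h/(11/12)): its argument vanishes at h = 11/12, a square-root branch point, modulus 11/12.
The radius of convergence is the smallest modulus among the singular points: 11/12.


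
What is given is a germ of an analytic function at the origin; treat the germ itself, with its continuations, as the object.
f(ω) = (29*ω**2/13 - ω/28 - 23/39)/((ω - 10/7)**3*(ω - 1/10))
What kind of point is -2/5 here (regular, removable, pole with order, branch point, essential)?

The point is a regular point.

Denominator factors: ω - 10/7 = -64/35 at ω = -2/5; ω - 1/10 = -1/2 at ω = -2/5 — none vanishes.
So the germ continues analytically to -2/5.


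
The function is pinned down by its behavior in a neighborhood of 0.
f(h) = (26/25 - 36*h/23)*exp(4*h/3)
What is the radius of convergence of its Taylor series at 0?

The radius of convergence is infinite.

The factor exp(4*h/3) is entire and contributes no finite singular point.
The polynomial part has no poles.
No finite singular points: the Taylor series at 0 converges everywhere.


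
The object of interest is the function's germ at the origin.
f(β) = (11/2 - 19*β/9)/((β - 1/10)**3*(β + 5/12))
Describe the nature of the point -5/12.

The denominator factor β + 5/12 vanishes at -5/12 and appears to the power 1; the numerator there equals 689/108, nonzero, and no other factor vanishes.
Hence a pole whose order is the multiplicity, 1.

The point is a pole of order 1.


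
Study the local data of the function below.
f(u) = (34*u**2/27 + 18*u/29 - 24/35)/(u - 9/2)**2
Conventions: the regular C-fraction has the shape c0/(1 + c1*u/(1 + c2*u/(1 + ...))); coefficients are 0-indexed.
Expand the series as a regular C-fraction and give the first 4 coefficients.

Taylor coefficients (expand at 0): a_0 = -32/945, a_1 = 3848/246645, a_2 = 157144/2219805, a_3 = 613184/19978245.
c0 = a_0 = -32/945. Peel one level at a time: if S = 1 + c*u/S' with S'(0) = 1, then c is the u-coefficient of S and S' = c*u/(S - 1).
S_1 = c0/f = 1 + (481/1044)*u + (2509949/1089936)*u^2 + ...; c1 = 481/1044.
S_2 = c1*u/(S_1 - 1) = 1 + (-193073/38628)*u + (229441/12321)*u^2 + ...; c2 = -193073/38628.
S_3 = c2*u/(S_2 - 1) = 1 + (26615156/7143701)*u + ...; c3 = 26615156/7143701.

The regular C-fraction coefficients are [-32/945, 481/1044, -193073/38628, 26615156/7143701].


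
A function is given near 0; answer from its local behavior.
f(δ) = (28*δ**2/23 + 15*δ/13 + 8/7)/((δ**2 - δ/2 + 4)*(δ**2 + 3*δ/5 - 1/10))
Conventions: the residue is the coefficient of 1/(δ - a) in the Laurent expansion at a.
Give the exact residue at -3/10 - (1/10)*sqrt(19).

The residue is 654490/8118747 - (10732780/154256193)*sqrt(19).

The factor δ**2 + 3*δ/5 - 1/10 splits as (δ - a)(δ - a') with a = -3/10 - (1/10)*sqrt(19), a' = -3/10 + (1/10)*sqrt(19). At the order-1 pole a set g(δ) = (δ - a)*f(δ) = [(28*δ**2/23 + 15*δ/13 + 8/7)/(δ**2 - δ/2 + 4)] / (δ - a').
Simple pole: residue = g(a) at a = -3/10 - (1/10)*sqrt(19), which is 654490/8118747 - (10732780/154256193)*sqrt(19).


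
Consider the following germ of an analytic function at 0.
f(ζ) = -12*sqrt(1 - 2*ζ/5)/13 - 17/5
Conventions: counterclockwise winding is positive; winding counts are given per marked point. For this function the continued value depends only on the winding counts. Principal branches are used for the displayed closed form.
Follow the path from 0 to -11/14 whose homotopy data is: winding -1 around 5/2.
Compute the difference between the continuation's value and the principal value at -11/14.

Continued minus principal equals (24/455)*sqrt(1610).

The rational part is single-valued and drops out of the difference; each branch term changes only by its own monodromy.
(-12/13)*sqrt(1 - ζ/(5/2)): winding -1 is odd, the square root flips sign, contributing -2*(-12/13)*sqrt(1 - (-11/14)/(5/2)) = -2*(-12/13)*sqrt(46/35) = (24/455)*sqrt(1610).
Summing the contributions at ζ = -11/14 gives (24/455)*sqrt(1610).


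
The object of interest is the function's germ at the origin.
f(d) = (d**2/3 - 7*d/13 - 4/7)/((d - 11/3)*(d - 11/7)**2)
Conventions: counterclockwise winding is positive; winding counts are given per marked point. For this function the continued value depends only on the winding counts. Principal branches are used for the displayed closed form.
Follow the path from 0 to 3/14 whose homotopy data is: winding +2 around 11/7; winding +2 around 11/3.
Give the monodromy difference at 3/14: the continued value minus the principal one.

Continued minus principal equals 0.

The function is rational, hence single-valued: continuing it around any pole returns the same value, so the difference is 0.


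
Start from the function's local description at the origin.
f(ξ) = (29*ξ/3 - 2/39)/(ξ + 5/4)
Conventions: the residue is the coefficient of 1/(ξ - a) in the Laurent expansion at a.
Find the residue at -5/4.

The residue is -631/52.

At the order-1 pole -5/4 set g(ξ) = (ξ - (-5/4))*f(ξ) = 29*ξ/3 - 2/39.
Simple pole: residue = g(a) at a = -5/4, which is -631/52.


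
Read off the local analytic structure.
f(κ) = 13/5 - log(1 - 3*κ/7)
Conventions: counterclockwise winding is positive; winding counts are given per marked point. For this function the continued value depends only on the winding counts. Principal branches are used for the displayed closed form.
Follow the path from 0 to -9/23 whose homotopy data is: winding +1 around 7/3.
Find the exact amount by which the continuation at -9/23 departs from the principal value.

Continued minus principal equals -(2)*pi*i.

The rational part is single-valued and drops out of the difference; each branch term changes only by its own monodromy.
(-1)*log(1 - κ/(7/3)): each positive loop around 7/3 adds 2*pi*i to the log, so winding +1 contributes (-1)*(1)*2*pi*i = -(2)*pi*i.
Summing the contributions at κ = -9/23 gives -(2)*pi*i.


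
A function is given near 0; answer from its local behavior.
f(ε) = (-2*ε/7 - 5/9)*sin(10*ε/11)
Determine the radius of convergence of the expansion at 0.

The factor sin(10*ε/11) is entire and contributes no finite singular point.
The polynomial part has no poles.
No finite singular points: the Taylor series at 0 converges everywhere.

The radius of convergence is infinite.


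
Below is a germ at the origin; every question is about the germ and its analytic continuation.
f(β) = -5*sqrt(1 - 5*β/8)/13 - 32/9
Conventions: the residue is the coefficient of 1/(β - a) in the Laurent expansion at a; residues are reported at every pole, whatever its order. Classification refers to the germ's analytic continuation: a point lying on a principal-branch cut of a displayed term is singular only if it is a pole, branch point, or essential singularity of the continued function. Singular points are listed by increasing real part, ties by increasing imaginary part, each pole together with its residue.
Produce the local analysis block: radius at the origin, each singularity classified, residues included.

Branch term (-5/13)*sqrt(1 - β/(8/5)): its argument vanishes at β = 8/5, a square-root branch point, modulus 8/5.
The radius of convergence is the smallest modulus among the singular points: 8/5.

Radius of convergence at 0: 8/5.
At 8/5: an algebraic (square-root) branch point.


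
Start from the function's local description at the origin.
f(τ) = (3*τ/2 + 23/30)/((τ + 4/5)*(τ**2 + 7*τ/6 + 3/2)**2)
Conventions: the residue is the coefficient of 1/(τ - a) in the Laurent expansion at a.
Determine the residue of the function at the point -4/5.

The residue is -9750/32761.

At the order-1 pole -4/5 set g(τ) = (τ - (-4/5))*f(τ) = (3*τ/2 + 23/30)/(τ**2 + 7*τ/6 + 3/2)**2.
Simple pole: residue = g(a) at a = -4/5, which is -9750/32761.


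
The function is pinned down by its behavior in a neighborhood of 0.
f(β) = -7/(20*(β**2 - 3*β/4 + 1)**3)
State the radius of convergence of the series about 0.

Denominator factor (β**2 - 3*β/4 + 1)^3: discriminant -55/16, complex-conjugate roots (3/8) + ((1/8)*sqrt(55))*i and (3/8) - ((1/8)*sqrt(55))*i; poles of order 3, moduli 1 and 1.
The radius of convergence is the smallest modulus among the singular points: 1.

The radius of convergence is 1.


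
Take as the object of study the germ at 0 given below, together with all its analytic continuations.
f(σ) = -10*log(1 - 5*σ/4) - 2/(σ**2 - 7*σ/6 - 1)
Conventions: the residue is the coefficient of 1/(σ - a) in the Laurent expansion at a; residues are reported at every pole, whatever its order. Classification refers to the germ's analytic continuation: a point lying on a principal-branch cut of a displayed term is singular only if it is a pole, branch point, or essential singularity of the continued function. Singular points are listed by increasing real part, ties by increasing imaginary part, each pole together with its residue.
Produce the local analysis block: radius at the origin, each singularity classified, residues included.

Radius of convergence at 0: -7/12 + (1/12)*sqrt(193).
At 7/12 - (1/12)*sqrt(193): a pole of order 1; residue (12/193)*sqrt(193).
At 4/5: a logarithmic branch point.
At 7/12 + (1/12)*sqrt(193): a pole of order 1; residue -(12/193)*sqrt(193).

Denominator factor (σ**2 - 7*σ/6 - 1): discriminant 193/36, real irrational roots 7/12 + (1/12)*sqrt(193) and 7/12 - (1/12)*sqrt(193); poles of order 1, moduli 7/12 + (1/12)*sqrt(193) and -7/12 + (1/12)*sqrt(193).
Branch term (-10)*log(1 - σ/(4/5)): its argument vanishes at σ = 4/5, a logarithmic branch point, modulus 4/5.
The radius of convergence is the smallest modulus among the singular points: -7/12 + (1/12)*sqrt(193).
The branch term is analytic at 7/12 - (1/12)*sqrt(193) and contributes nothing to the residue; only the rational part matters.
The factor σ**2 - 7*σ/6 - 1 splits as (σ - a)(σ - a') with a = 7/12 - (1/12)*sqrt(193), a' = 7/12 + (1/12)*sqrt(193). At the order-1 pole a set g(σ) = (σ - a)*(rational part) = [-2] / (σ - a').
Simple pole: residue = g(a) at a = 7/12 - (1/12)*sqrt(193), which is (12/193)*sqrt(193).
The branch term is analytic at 7/12 + (1/12)*sqrt(193) and contributes nothing to the residue; only the rational part matters.
The factor σ**2 - 7*σ/6 - 1 splits as (σ - a)(σ - a') with a = 7/12 + (1/12)*sqrt(193), a' = 7/12 - (1/12)*sqrt(193). At the order-1 pole a set g(σ) = (σ - a)*(rational part) = [-2] / (σ - a').
Simple pole: residue = g(a) at a = 7/12 + (1/12)*sqrt(193), which is -(12/193)*sqrt(193).
List the singular points by increasing real part (a conjugate pair: the negative imaginary part first).


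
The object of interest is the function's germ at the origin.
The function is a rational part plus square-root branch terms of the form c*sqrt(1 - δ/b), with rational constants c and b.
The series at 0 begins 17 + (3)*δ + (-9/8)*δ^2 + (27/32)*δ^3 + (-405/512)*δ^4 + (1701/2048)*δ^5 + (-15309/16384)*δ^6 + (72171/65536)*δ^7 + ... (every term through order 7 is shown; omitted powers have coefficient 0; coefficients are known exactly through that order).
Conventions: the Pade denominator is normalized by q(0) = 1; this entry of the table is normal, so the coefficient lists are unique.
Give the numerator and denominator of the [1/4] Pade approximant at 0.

Taylor coefficients needed (read off): a_0 = 17, a_1 = 3, a_2 = -9/8, a_3 = 27/32, a_4 = -405/512, a_5 = 1701/2048.
Write the denominator as Q(δ) = 1 + q1*δ + q2*δ^2 + q3*δ^3 + q4*δ^4. Requiring Q*f - P = O(δ^6) with deg P <= 1 kills the coefficients of δ^2..δ^5 in Q*f:
  δ^2: a_2 + q1*a_1 + q2*a_0 = 0, i.e. -9/8 + (3)*q1 + (17)*q2 = 0.
  δ^3: a_3 + q1*a_2 + q2*a_1 + q3*a_0 = 0, i.e. 27/32 + (-9/8)*q1 + (3)*q2 + (17)*q3 = 0.
  δ^4: a_4 + q1*a_3 + q2*a_2 + q3*a_1 + q4*a_0 = 0, i.e. -405/512 + (27/32)*q1 + (-9/8)*q2 + (3)*q3 + (17)*q4 = 0.
  δ^5: a_5 + q1*a_4 + q2*a_3 + q3*a_2 + q4*a_1 = 0, i.e. 1701/2048 + (-405/512)*q1 + (27/32)*q2 + (-9/8)*q3 + (3)*q4 = 0.
Solving this linear system: q1 = 141681/159604, q2 = -28881/319208, q3 = 16011/638416, q4 = -162243/20429312.
The numerator is Q*f truncated at degree 1: P0 = a_0 = 17; P1 = a_1 + q1*a_0 = 2887389/159604.

The Pade approximant has numerator coefficients [17, 2887389/159604]; denominator coefficients [1, 141681/159604, -28881/319208, 16011/638416, -162243/20429312].
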